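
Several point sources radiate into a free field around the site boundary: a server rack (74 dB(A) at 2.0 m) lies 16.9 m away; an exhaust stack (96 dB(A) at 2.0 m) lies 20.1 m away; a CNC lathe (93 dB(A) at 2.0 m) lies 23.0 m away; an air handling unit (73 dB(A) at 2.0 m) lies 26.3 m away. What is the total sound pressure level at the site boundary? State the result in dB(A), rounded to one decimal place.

77.4 dB(A)

Propagate each source to the receiver with L = L_ref − 20·log₁₀(r/r_ref), then add intensities.
server rack: 74 − 20·log₁₀(16.9/2.0) = 74 − 18.54 = 55.46 dB(A).
exhaust stack: 96 − 20·log₁₀(20.1/2.0) = 96 − 20.04 = 75.96 dB(A).
CNC lathe: 93 − 20·log₁₀(23.0/2.0) = 93 − 21.21 = 71.79 dB(A).
air handling unit: 73 − 20·log₁₀(26.3/2.0) = 73 − 22.38 = 50.62 dB(A).
Σ 10^(L/10) = 5.497e+07 → L_total = 10·log₁₀(5.497e+07) = 77.40 dB(A).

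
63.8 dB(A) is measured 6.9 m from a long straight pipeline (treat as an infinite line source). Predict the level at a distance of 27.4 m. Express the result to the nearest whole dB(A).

For a line source, L₂ = L₁ − 10·log₁₀(r₂/r₁).
L₂ = 63.8 − 10·log₁₀(27.4/6.9) = 63.8 − 5.989 = 57.81 dB(A).

58 dB(A)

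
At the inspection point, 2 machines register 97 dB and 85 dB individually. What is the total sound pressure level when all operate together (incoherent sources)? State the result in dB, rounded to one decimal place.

Incoherent sources combine by intensity addition: L_total = 10·log₁₀(Σ 10^(L_i/10)).
Σ 10^(L/10) = 10^(97/10) + 10^(85/10) = 5.328e+09.
L_total = 10·log₁₀(5.328e+09) = 97.27 dB.

97.3 dB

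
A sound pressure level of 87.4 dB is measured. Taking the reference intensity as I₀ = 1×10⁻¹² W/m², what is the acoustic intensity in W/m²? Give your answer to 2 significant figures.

L = 10·log₁₀(I/I₀) ⇒ I = I₀·10^(L/10) = 10⁻¹² × 10^8.74.

0.00055 W/m²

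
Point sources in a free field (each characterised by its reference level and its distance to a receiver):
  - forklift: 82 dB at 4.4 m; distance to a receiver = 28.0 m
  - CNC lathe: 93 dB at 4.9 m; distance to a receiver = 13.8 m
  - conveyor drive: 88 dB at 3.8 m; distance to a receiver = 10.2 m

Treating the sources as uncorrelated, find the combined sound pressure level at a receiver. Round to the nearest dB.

Propagate each source to the receiver with L = L_ref − 20·log₁₀(r/r_ref), then add intensities.
forklift: 82 − 20·log₁₀(28.0/4.4) = 82 − 16.07 = 65.93 dB.
CNC lathe: 93 − 20·log₁₀(13.8/4.9) = 93 − 8.99 = 84.01 dB.
conveyor drive: 88 − 20·log₁₀(10.2/3.8) = 88 − 8.58 = 79.42 dB.
Σ 10^(L/10) = 3.430e+08 → L_total = 10·log₁₀(3.430e+08) = 85.35 dB.

85 dB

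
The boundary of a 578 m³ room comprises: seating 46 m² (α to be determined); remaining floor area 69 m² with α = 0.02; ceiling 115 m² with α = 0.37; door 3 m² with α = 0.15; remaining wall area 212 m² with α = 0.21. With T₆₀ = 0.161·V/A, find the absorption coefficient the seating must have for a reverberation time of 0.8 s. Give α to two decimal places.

0.60

A = 0.161·V/T₆₀ = 0.161·578/0.8 = 116.32 m² sabins.
Absorption from the other surfaces = 69·0.02 + 115·0.37 + 3·0.15 + 212·0.21 = 88.90 m², so the seating must supply 27.42 m² over 46 m².
α = 27.42/46 = 0.596.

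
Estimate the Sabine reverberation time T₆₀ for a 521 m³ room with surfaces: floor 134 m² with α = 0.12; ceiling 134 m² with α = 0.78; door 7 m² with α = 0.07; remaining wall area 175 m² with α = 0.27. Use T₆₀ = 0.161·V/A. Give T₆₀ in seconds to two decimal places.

Summing Sᵢαᵢ: 134·0.12 + 134·0.78 + 7·0.07 + 175·0.27 = 168.34 m².
T₆₀ = 0.161 × 521 / 168.34 = 0.498 s.

0.50 s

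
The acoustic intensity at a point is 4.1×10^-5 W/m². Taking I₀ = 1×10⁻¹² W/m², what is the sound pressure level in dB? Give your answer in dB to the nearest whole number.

76 dB

Dividing by I₀ shifts the exponent by 12: I/I₀ = 4.1×10^7.
L = 10·(0.6128 + 7) = 76.13 dB.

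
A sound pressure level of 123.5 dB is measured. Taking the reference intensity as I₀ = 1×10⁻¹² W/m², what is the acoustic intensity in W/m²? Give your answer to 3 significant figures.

2.24 W/m²

L = 10·log₁₀(I/I₀) ⇒ I = I₀·10^(L/10) = 10⁻¹² × 10^12.35.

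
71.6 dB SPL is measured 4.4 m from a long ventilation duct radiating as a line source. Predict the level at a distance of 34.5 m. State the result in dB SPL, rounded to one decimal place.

For a line source, L₂ = L₁ − 10·log₁₀(r₂/r₁).
L₂ = 71.6 − 10·log₁₀(34.5/4.4) = 71.6 − 8.944 = 62.66 dB SPL.

62.7 dB SPL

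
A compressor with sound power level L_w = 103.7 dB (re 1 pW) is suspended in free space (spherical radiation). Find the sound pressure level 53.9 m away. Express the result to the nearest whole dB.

Free-field spherical radiation: L_p = L_w − 10·log₁₀(4π·r²), r = 53.9 m.
4π·r² = 3.651e+04 m², 10·log₁₀ of that is 45.624 dB.
L_p = 103.7 − 45.624 = 58.08 dB.

58 dB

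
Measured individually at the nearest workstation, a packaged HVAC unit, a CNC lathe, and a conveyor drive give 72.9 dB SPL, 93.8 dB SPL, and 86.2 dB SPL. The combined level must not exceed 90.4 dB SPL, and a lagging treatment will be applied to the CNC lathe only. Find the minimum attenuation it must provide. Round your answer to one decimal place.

5.6 dB

Everything except the CNC lathe sums to 10^(72.9/10) + 10^(86.2/10) = 4.364e+08 in linear terms, 86.40 dB SPL.
To meet 90.4 dB SPL overall, the treated CNC lathe may contribute at most 10^(90.4/10) − 4.364e+08 = 6.601e+08, i.e. 88.20 dB SPL.
Required insertion loss = 93.8 − 88.20 = 5.60 dB.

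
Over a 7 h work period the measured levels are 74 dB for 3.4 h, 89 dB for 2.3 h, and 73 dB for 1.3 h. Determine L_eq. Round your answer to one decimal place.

84.4 dB

L_eq = 10·log₁₀[(1/T)·Σ tᵢ·10^(Lᵢ/10)] with T = 7 h.
Σ tᵢ·10^(Lᵢ/10) = 3.4·10^(74/10) + 2.3·10^(89/10) + 1.3·10^(73/10) = 1.938e+09.
L_eq = 10·log₁₀(1.938e+09/7) = 84.42 dB.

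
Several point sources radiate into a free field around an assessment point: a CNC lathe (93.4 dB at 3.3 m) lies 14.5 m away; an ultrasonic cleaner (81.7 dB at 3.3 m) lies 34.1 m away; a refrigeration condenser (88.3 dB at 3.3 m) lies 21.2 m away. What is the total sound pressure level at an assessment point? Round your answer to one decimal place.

Propagate each source to the receiver with L = L_ref − 20·log₁₀(r/r_ref), then add intensities.
CNC lathe: 93.4 − 20·log₁₀(14.5/3.3) = 93.4 − 12.86 = 80.54 dB.
ultrasonic cleaner: 81.7 − 20·log₁₀(34.1/3.3) = 81.7 − 20.28 = 61.42 dB.
refrigeration condenser: 88.3 − 20·log₁₀(21.2/3.3) = 88.3 − 16.16 = 72.14 dB.
Σ 10^(L/10) = 1.311e+08 → L_total = 10·log₁₀(1.311e+08) = 81.18 dB.

81.2 dB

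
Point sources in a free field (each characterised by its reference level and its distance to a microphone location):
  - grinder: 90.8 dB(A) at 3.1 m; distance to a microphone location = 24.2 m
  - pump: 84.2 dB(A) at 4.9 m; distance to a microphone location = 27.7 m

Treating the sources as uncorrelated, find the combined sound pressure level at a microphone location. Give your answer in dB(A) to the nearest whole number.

Propagate each source to the receiver with L = L_ref − 20·log₁₀(r/r_ref), then add intensities.
grinder: 90.8 − 20·log₁₀(24.2/3.1) = 90.8 − 17.85 = 72.95 dB(A).
pump: 84.2 − 20·log₁₀(27.7/4.9) = 84.2 − 15.05 = 69.15 dB(A).
Σ 10^(L/10) = 2.796e+07 → L_total = 10·log₁₀(2.796e+07) = 74.47 dB(A).

74 dB(A)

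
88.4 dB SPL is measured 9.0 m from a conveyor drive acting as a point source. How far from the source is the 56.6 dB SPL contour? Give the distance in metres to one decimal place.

The 31.8 dB drop corresponds to a distance ratio of 10^(31.8/20) for a point source.
r₂ = 9.0·10^((88.4−56.6)/20) = 9.0·10^(31.8/20) = 350.14 m.

350.1 m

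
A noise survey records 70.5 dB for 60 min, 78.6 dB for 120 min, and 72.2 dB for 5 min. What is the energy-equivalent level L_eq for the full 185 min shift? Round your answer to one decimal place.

77.1 dB

The energy average is taken in the linear domain: L_eq = 10·log₁₀[(Σ tᵢ·10^(Lᵢ/10))/T], T = 185 min.
Σ tᵢ·10^(Lᵢ/10) = 60·10^(70.5/10) + 120·10^(78.6/10) + 5·10^(72.2/10) = 9.449e+09.
L_eq = 10·log₁₀(9.449e+09/185) = 77.08 dB.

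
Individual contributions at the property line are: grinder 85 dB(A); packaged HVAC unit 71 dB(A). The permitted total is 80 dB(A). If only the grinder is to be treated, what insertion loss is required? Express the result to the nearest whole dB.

The untreated sources together contribute 10^(71/10) = 1.259e+07, i.e. 71.00 dB(A).
To meet 80 dB(A) overall, the treated grinder may contribute at most 10^(80/10) − 1.259e+07 = 8.741e+07, i.e. 79.42 dB(A).
So the grinder must be reduced from 85 to 79.42 dB(A): IL = 5.58 dB.

6 dB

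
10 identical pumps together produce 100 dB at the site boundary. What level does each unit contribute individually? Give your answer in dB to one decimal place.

90.0 dB

Dividing the total intensity by 10 lowers the level by 10·log₁₀ 10 = 10.000 dB: L₁ = 100 − 10.000.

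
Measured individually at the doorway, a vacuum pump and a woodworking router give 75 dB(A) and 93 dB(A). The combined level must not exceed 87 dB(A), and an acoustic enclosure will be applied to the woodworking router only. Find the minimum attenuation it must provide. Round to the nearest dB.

Fixed contribution from the other source: Σ 10^(L/10) = 10^(75/10) = 3.162e+07 (75.00 dB(A)).
The limit corresponds to 10^(87/10) = 5.012e+08; subtracting the fixed part leaves 4.696e+08 for the woodworking router, i.e. 86.72 dB(A).
So the woodworking router must be reduced from 93 to 86.72 dB(A): IL = 6.28 dB.

6 dB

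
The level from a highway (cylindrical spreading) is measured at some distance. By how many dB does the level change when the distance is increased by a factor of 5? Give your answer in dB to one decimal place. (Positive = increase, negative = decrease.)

-7.0 dB

A line source loses 3 dB per doubling of distance; generally ΔL = −10·log₁₀(r₂/r₁).
ΔL = −10·log₁₀(5) = -6.99 dB.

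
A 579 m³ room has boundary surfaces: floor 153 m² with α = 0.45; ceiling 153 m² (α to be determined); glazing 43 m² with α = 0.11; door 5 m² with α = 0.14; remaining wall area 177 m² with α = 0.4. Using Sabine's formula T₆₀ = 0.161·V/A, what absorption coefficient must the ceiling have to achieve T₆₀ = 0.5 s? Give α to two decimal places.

From T₆₀ = 0.161·V/A, the target T₆₀ = 0.5 s needs A = 0.161·579/0.5 = 186.44 m².
Absorption from the other surfaces = 153·0.45 + 43·0.11 + 5·0.14 + 177·0.4 = 145.08 m², so the ceiling must supply 41.36 m² over 153 m².
α = 41.36/153 = 0.270.

0.27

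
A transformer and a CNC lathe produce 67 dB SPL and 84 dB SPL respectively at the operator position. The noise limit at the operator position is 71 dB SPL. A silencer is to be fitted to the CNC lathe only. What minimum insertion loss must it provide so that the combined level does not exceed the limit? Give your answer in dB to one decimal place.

Everything except the CNC lathe sums to 10^(67/10) = 5.012e+06 in linear terms, 67.00 dB SPL.
The limit corresponds to 10^(71/10) = 1.259e+07; subtracting the fixed part leaves 7.577e+06 for the CNC lathe, i.e. 68.80 dB SPL.
So the CNC lathe must be reduced from 84 to 68.80 dB SPL: IL = 15.20 dB.

15.2 dB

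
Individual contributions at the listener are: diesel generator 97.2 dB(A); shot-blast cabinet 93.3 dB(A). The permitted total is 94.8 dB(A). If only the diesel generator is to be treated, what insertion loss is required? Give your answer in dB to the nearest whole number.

Everything except the diesel generator sums to 10^(93.3/10) = 2.138e+09 in linear terms, 93.30 dB(A).
The limit corresponds to 10^(94.8/10) = 3.020e+09; subtracting the fixed part leaves 8.820e+08 for the diesel generator, i.e. 89.45 dB(A).
Required insertion loss = 97.2 − 89.45 = 7.75 dB.

8 dB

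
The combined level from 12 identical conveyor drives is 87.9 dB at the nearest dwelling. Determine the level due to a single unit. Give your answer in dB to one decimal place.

77.1 dB

For N identical incoherent sources L_total = L₁ + 10·log₁₀ N, so L₁ = 87.9 − 10·log₁₀(12) = 87.9 − 10.792.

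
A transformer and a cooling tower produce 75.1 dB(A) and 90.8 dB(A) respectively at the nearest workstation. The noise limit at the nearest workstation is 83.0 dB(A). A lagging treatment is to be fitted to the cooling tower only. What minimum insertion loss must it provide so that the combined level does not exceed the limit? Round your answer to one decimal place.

8.6 dB

The untreated sources together contribute 10^(75.1/10) = 3.236e+07, i.e. 75.10 dB(A).
The limit corresponds to 10^(83.0/10) = 1.995e+08; subtracting the fixed part leaves 1.672e+08 for the cooling tower, i.e. 82.23 dB(A).
So the cooling tower must be reduced from 90.8 to 82.23 dB(A): IL = 8.57 dB.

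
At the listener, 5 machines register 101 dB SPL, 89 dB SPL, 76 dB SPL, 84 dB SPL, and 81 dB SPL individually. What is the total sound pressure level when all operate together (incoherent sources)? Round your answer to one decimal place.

Incoherent sources combine by intensity addition: L_total = 10·log₁₀(Σ 10^(L_i/10)).
Σ 10^(L/10) = 10^(101/10) + 10^(89/10) + 10^(76/10) + 10^(84/10) + 10^(81/10) = 1.380e+10.
L_total = 10·log₁₀(1.380e+10) = 101.40 dB SPL.

101.4 dB SPL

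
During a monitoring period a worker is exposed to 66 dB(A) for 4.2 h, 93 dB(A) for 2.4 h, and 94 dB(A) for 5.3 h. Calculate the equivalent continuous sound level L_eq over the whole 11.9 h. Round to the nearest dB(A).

92 dB(A)

The energy average is taken in the linear domain: L_eq = 10·log₁₀[(Σ tᵢ·10^(Lᵢ/10))/T], T = 11.9 h.
Σ tᵢ·10^(Lᵢ/10) = 4.2·10^(66/10) + 2.4·10^(93/10) + 5.3·10^(94/10) = 1.812e+10.
L_eq = 10·log₁₀(1.812e+10/11.9) = 91.83 dB(A).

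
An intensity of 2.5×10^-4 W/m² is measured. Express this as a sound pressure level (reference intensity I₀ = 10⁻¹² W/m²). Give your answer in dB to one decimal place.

Dividing by I₀ shifts the exponent by 12: I/I₀ = 2.5×10^8.
L = 10·(0.3979 + 8) = 83.98 dB.

84.0 dB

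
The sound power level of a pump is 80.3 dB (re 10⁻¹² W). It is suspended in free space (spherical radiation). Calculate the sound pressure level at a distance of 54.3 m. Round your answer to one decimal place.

34.6 dB

The power spreads over a sphere of area 4π·r², so L_p = L_w − 10·log₁₀(4π·r²).
4π·r² = 3.705e+04 m², 10·log₁₀ of that is 45.688 dB.
L_p = 80.3 − 45.688 = 34.61 dB.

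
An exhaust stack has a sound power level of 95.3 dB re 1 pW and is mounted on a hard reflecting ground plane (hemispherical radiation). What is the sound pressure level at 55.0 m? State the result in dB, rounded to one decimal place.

52.5 dB

L_p = L_w − 10·log₁₀(2π·r²) with r = 55.0 m.
2π·r² = 1.901e+04 m², 10·log₁₀ of that is 42.789 dB.
L_p = 95.3 − 42.789 = 52.51 dB.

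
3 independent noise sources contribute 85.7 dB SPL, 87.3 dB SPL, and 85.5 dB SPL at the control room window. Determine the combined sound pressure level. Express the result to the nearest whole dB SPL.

Incoherent sources combine by intensity addition: L_total = 10·log₁₀(Σ 10^(L_i/10)).
Σ 10^(L/10) = 10^(85.7/10) + 10^(87.3/10) + 10^(85.5/10) = 1.263e+09.
L_total = 10·log₁₀(1.263e+09) = 91.02 dB SPL.

91 dB SPL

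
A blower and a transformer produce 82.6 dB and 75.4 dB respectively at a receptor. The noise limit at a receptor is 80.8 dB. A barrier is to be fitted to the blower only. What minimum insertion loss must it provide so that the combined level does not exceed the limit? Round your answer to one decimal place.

3.3 dB

Everything except the blower sums to 10^(75.4/10) = 3.467e+07 in linear terms, 75.40 dB.
To meet 80.8 dB overall, the treated blower may contribute at most 10^(80.8/10) − 3.467e+07 = 8.555e+07, i.e. 79.32 dB.
So the blower must be reduced from 82.6 to 79.32 dB: IL = 3.28 dB.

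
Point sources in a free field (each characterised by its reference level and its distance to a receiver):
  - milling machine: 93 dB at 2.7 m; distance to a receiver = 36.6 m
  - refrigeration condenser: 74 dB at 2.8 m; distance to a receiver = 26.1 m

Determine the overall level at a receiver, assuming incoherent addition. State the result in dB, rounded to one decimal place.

First find each source's level at the receiver (point-source: −20·log₁₀(r/r_ref)), then combine on an intensity basis.
milling machine: 93 − 20·log₁₀(36.6/2.7) = 93 − 22.64 = 70.36 dB.
refrigeration condenser: 74 − 20·log₁₀(26.1/2.8) = 74 − 19.39 = 54.61 dB.
Σ 10^(L/10) = 1.115e+07 → L_total = 10·log₁₀(1.115e+07) = 70.47 dB.

70.5 dB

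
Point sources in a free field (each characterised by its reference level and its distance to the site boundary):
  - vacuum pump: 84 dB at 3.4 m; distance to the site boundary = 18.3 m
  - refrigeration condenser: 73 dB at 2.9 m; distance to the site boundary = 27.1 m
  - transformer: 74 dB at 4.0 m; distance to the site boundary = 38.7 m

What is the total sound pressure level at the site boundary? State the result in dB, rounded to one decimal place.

First find each source's level at the receiver (point-source: −20·log₁₀(r/r_ref)), then combine on an intensity basis.
vacuum pump: 84 − 20·log₁₀(18.3/3.4) = 84 − 14.62 = 69.38 dB.
refrigeration condenser: 73 − 20·log₁₀(27.1/2.9) = 73 − 19.41 = 53.59 dB.
transformer: 74 − 20·log₁₀(38.7/4.0) = 74 − 19.71 = 54.29 dB.
Σ 10^(L/10) = 9.168e+06 → L_total = 10·log₁₀(9.168e+06) = 69.62 dB.

69.6 dB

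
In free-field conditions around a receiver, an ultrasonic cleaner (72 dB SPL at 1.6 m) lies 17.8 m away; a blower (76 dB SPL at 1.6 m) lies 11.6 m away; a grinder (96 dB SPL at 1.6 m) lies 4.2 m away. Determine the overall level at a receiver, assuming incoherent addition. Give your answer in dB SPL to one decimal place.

87.6 dB SPL

First find each source's level at the receiver (point-source: −20·log₁₀(r/r_ref)), then combine on an intensity basis.
ultrasonic cleaner: 72 − 20·log₁₀(17.8/1.6) = 72 − 20.93 = 51.07 dB SPL.
blower: 76 − 20·log₁₀(11.6/1.6) = 76 − 17.21 = 58.79 dB SPL.
grinder: 96 − 20·log₁₀(4.2/1.6) = 96 − 8.38 = 87.62 dB SPL.
Σ 10^(L/10) = 5.786e+08 → L_total = 10·log₁₀(5.786e+08) = 87.62 dB SPL.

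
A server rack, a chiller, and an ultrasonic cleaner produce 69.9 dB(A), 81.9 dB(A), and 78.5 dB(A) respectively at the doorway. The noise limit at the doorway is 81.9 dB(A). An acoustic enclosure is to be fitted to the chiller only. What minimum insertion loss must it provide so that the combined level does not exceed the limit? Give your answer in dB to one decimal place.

Fixed contribution from the other sources: Σ 10^(L/10) = 10^(69.9/10) + 10^(78.5/10) = 8.057e+07 (79.06 dB(A)).
The limit corresponds to 10^(81.9/10) = 1.549e+08; subtracting the fixed part leaves 7.431e+07 for the chiller, i.e. 78.71 dB(A).
So the chiller must be reduced from 81.9 to 78.71 dB(A): IL = 3.19 dB.

3.2 dB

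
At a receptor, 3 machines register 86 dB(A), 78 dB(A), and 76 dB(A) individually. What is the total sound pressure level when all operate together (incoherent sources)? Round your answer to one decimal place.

For uncorrelated sources the intensities add, so convert each level to linear form, sum, and take 10·log₁₀ of the total.
Σ 10^(L/10) = 10^(86/10) + 10^(78/10) + 10^(76/10) = 5.010e+08.
L_total = 10·log₁₀(5.010e+08) = 87.00 dB(A).

87.0 dB(A)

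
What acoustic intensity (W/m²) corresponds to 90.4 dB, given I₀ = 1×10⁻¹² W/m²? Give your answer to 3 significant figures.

I = I₀·10^(L/10) = 10⁻¹² × 10^(90.4/10) = 10^(-2.960).

0.00110 W/m²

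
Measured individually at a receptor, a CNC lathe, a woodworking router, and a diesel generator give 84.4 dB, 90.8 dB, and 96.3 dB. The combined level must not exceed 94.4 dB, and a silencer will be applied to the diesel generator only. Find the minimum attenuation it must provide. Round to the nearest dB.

5 dB

Fixed contribution from the other sources: Σ 10^(L/10) = 10^(84.4/10) + 10^(90.8/10) = 1.478e+09 (91.70 dB).
The limit corresponds to 10^(94.4/10) = 2.754e+09; subtracting the fixed part leaves 1.277e+09 for the diesel generator, i.e. 91.06 dB.
So the diesel generator must be reduced from 96.3 to 91.06 dB: IL = 5.24 dB.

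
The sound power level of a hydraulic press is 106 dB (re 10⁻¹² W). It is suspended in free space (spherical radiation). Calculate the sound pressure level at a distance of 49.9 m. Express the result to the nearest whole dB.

Free-field spherical radiation: L_p = L_w − 10·log₁₀(4π·r²), r = 49.9 m.
4π·r² = 3.129e+04 m², 10·log₁₀ of that is 44.954 dB.
L_p = 106 − 44.954 = 61.05 dB.

61 dB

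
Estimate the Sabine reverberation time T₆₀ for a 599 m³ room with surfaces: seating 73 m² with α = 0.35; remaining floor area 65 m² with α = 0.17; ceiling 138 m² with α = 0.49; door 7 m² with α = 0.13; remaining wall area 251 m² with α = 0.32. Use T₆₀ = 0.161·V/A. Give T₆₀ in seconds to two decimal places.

Summing Sᵢαᵢ: 73·0.35 + 65·0.17 + 138·0.49 + 7·0.13 + 251·0.32 = 185.45 m².
T₆₀ = 0.161·V/A = 0.161·599/185.45 = 0.520 s.

0.52 s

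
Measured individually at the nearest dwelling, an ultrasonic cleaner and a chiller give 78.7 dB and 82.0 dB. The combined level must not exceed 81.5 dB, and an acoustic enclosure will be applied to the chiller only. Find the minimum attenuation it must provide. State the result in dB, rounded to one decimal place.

3.7 dB

The untreated sources together contribute 10^(78.7/10) = 7.413e+07, i.e. 78.70 dB.
To meet 81.5 dB overall, the treated chiller may contribute at most 10^(81.5/10) − 7.413e+07 = 6.712e+07, i.e. 78.27 dB.
Required insertion loss = 82.0 − 78.27 = 3.73 dB.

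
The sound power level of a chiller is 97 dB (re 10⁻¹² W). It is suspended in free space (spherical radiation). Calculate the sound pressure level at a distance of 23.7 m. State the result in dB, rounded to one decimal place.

58.5 dB

The power spreads over a sphere of area 4π·r², so L_p = L_w − 10·log₁₀(4π·r²).
4π·r² = 7058 m², 10·log₁₀ of that is 38.487 dB.
L_p = 97 − 38.487 = 58.51 dB.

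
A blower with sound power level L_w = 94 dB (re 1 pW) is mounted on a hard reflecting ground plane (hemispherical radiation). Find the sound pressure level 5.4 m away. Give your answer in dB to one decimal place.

The power spreads over a hemisphere of area 2π·r², so L_p = L_w − 10·log₁₀(2π·r²).
2π·r² = 183.2 m², 10·log₁₀ of that is 22.630 dB.
L_p = 94 − 22.630 = 71.37 dB.

71.4 dB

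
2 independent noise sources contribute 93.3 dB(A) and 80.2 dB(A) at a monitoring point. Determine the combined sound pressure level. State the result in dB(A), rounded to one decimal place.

93.5 dB(A)

For uncorrelated sources the intensities add, so convert each level to linear form, sum, and take 10·log₁₀ of the total.
Σ 10^(L/10) = 10^(93.3/10) + 10^(80.2/10) = 2.243e+09.
L_total = 10·log₁₀(2.243e+09) = 93.51 dB(A).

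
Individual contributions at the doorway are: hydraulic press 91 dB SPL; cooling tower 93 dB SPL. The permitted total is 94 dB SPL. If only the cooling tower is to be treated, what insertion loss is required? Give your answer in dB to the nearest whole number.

2 dB

Everything except the cooling tower sums to 10^(91/10) = 1.259e+09 in linear terms, 91.00 dB SPL.
To meet 94 dB SPL overall, the treated cooling tower may contribute at most 10^(94/10) − 1.259e+09 = 1.253e+09, i.e. 90.98 dB SPL.
Required insertion loss = 93 − 90.98 = 2.02 dB.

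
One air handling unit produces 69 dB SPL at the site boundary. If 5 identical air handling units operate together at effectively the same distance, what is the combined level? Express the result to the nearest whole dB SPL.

76 dB SPL

L_total = L₁ + 10·log₁₀ N for N identical incoherent sources.
L_total = 69 + 10·log₁₀(5) = 69 + 6.990 = 75.99 dB SPL.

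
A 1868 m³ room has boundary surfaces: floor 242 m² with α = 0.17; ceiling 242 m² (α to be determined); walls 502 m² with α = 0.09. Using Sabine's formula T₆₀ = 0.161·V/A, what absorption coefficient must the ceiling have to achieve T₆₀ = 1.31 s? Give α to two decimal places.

From T₆₀ = 0.161·V/A, the target T₆₀ = 1.31 s needs A = 0.161·1868/1.31 = 229.58 m².
Absorption from the other surfaces = 242·0.17 + 502·0.09 = 86.32 m², so the ceiling must supply 143.26 m² over 242 m².
α = 143.26/242 = 0.592.

0.59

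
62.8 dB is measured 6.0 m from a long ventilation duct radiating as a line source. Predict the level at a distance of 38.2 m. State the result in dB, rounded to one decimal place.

Line-source attenuation: ΔL = 10·log₁₀(r₂/r₁) = 10·log₁₀(38.2/6.0) = 8.039 dB.
L₂ = 62.8 − 10·log₁₀(38.2/6.0) = 62.8 − 8.039 = 54.76 dB.

54.8 dB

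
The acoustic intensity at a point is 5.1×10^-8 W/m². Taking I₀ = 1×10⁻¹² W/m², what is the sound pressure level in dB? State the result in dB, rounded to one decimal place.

47.1 dB

Dividing by I₀ shifts the exponent by 12: I/I₀ = 5.1×10^4.
L = 10·(0.7076 + 4) = 47.08 dB.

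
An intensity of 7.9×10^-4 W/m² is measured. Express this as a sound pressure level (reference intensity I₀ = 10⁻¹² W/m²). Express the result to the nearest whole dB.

Dividing by I₀ shifts the exponent by 12: I/I₀ = 7.9×10^8.
L = 10·(0.8976 + 8) = 88.98 dB.

89 dB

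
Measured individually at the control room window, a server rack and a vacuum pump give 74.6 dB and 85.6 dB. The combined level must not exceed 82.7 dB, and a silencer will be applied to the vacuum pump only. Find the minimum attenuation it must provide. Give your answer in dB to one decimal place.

Everything except the vacuum pump sums to 10^(74.6/10) = 2.884e+07 in linear terms, 74.60 dB.
The limit corresponds to 10^(82.7/10) = 1.862e+08; subtracting the fixed part leaves 1.574e+08 for the vacuum pump, i.e. 81.97 dB.
So the vacuum pump must be reduced from 85.6 to 81.97 dB: IL = 3.63 dB.

3.6 dB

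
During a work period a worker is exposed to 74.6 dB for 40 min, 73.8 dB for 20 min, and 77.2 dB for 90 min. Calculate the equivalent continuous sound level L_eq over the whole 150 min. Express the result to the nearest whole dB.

76 dB

L_eq = 10·log₁₀[(1/T)·Σ tᵢ·10^(Lᵢ/10)] with T = 150 min.
Σ tᵢ·10^(Lᵢ/10) = 40·10^(74.6/10) + 20·10^(73.8/10) + 90·10^(77.2/10) = 6.357e+09.
L_eq = 10·log₁₀(6.357e+09/150) = 76.27 dB.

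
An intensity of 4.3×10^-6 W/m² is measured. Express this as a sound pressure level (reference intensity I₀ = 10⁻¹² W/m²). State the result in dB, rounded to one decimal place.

66.3 dB

Dividing by I₀ shifts the exponent by 12: I/I₀ = 4.3×10^6.
L = 10·(0.6335 + 6) = 66.33 dB.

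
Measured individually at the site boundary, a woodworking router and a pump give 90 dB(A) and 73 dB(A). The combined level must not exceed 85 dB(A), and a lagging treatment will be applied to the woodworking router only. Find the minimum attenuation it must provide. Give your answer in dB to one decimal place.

Everything except the woodworking router sums to 10^(73/10) = 1.995e+07 in linear terms, 73.00 dB(A).
To meet 85 dB(A) overall, the treated woodworking router may contribute at most 10^(85/10) − 1.995e+07 = 2.963e+08, i.e. 84.72 dB(A).
So the woodworking router must be reduced from 90 to 84.72 dB(A): IL = 5.28 dB.

5.3 dB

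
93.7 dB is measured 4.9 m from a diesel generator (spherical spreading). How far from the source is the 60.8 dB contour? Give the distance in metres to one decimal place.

216.4 m

The 32.9 dB drop corresponds to a distance ratio of 10^(32.9/20) for a point source.
r₂ = 4.9·10^((93.7−60.8)/20) = 4.9·10^(32.9/20) = 216.37 m.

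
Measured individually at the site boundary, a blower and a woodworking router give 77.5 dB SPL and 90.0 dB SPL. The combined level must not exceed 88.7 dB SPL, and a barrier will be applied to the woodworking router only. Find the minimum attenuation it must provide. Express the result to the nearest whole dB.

2 dB

The untreated sources together contribute 10^(77.5/10) = 5.623e+07, i.e. 77.50 dB SPL.
To meet 88.7 dB SPL overall, the treated woodworking router may contribute at most 10^(88.7/10) − 5.623e+07 = 6.851e+08, i.e. 88.36 dB SPL.
So the woodworking router must be reduced from 90.0 to 88.36 dB SPL: IL = 1.64 dB.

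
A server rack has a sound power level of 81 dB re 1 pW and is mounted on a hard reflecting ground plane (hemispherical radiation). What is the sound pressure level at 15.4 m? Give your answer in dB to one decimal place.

L_p = L_w − 10·log₁₀(2π·r²) with r = 15.4 m.
2π·r² = 1490 m², 10·log₁₀ of that is 31.732 dB.
L_p = 81 − 31.732 = 49.27 dB.

49.3 dB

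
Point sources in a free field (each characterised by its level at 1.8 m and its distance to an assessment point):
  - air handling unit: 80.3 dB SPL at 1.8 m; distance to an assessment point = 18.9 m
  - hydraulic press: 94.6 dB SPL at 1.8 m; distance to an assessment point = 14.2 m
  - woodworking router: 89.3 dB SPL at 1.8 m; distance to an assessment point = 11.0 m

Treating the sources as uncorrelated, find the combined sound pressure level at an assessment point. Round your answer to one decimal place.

First find each source's level at the receiver (point-source: −20·log₁₀(r/r_ref)), then combine on an intensity basis.
air handling unit: 80.3 − 20·log₁₀(18.9/1.8) = 80.3 − 20.42 = 59.88 dB SPL.
hydraulic press: 94.6 − 20·log₁₀(14.2/1.8) = 94.6 − 17.94 = 76.66 dB SPL.
woodworking router: 89.3 − 20·log₁₀(11.0/1.8) = 89.3 − 15.72 = 73.58 dB SPL.
Σ 10^(L/10) = 7.010e+07 → L_total = 10·log₁₀(7.010e+07) = 78.46 dB SPL.

78.5 dB SPL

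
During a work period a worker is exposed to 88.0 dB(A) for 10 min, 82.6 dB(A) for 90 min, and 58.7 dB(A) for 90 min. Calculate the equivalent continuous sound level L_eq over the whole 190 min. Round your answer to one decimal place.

80.8 dB(A)

The energy average is taken in the linear domain: L_eq = 10·log₁₀[(Σ tᵢ·10^(Lᵢ/10))/T], T = 190 min.
Σ tᵢ·10^(Lᵢ/10) = 10·10^(88.0/10) + 90·10^(82.6/10) + 90·10^(58.7/10) = 2.275e+10.
L_eq = 10·log₁₀(2.275e+10/190) = 80.78 dB(A).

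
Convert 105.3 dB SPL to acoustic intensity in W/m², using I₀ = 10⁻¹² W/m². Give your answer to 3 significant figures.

0.0339 W/m²

I/I₀ = 10^(105.3/10) = 3.388e+10, so I = 3.388e+10 × 10⁻¹² W/m².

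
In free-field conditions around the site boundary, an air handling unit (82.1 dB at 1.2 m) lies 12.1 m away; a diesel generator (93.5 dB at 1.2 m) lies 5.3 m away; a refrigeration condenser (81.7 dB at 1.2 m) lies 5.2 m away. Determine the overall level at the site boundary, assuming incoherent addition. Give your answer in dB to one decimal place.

Apply inverse-square spreading to bring every level to the receiver, then sum 10^(L/10).
air handling unit: 82.1 − 20·log₁₀(12.1/1.2) = 82.1 − 20.07 = 62.03 dB.
diesel generator: 93.5 − 20·log₁₀(5.3/1.2) = 93.5 − 12.90 = 80.60 dB.
refrigeration condenser: 81.7 − 20·log₁₀(5.2/1.2) = 81.7 − 12.74 = 68.96 dB.
Σ 10^(L/10) = 1.242e+08 → L_total = 10·log₁₀(1.242e+08) = 80.94 dB.

80.9 dB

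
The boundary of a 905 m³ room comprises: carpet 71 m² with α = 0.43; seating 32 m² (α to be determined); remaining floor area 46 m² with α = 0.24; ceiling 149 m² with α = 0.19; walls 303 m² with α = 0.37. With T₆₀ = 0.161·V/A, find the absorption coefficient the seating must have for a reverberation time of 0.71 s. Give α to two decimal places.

Required total absorption A = 0.161·905/0.71 = 205.22 m².
Absorption from the other surfaces = 71·0.43 + 46·0.24 + 149·0.19 + 303·0.37 = 181.99 m², so the seating must supply 23.23 m² over 32 m².
α = 23.23/32 = 0.726.

0.73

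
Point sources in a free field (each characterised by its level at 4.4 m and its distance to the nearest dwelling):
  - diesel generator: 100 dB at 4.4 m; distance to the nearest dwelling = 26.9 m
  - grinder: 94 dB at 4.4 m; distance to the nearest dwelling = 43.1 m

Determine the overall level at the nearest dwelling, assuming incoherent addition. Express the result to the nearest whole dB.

First find each source's level at the receiver (point-source: −20·log₁₀(r/r_ref)), then combine on an intensity basis.
diesel generator: 100 − 20·log₁₀(26.9/4.4) = 100 − 15.73 = 84.27 dB.
grinder: 94 − 20·log₁₀(43.1/4.4) = 94 − 19.82 = 74.18 dB.
Σ 10^(L/10) = 2.937e+08 → L_total = 10·log₁₀(2.937e+08) = 84.68 dB.

85 dB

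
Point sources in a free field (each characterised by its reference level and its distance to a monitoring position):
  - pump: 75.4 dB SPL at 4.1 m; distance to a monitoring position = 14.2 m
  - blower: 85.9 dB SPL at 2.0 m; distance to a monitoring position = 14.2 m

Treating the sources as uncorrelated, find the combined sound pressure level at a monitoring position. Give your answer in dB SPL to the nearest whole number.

Apply inverse-square spreading to bring every level to the receiver, then sum 10^(L/10).
pump: 75.4 − 20·log₁₀(14.2/4.1) = 75.4 − 10.79 = 64.61 dB SPL.
blower: 85.9 − 20·log₁₀(14.2/2.0) = 85.9 − 17.03 = 68.87 dB SPL.
Σ 10^(L/10) = 1.061e+07 → L_total = 10·log₁₀(1.061e+07) = 70.26 dB SPL.

70 dB SPL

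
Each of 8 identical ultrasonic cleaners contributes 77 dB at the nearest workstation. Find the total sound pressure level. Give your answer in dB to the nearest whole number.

L_total = L₁ + 10·log₁₀ N for N identical incoherent sources.
L_total = 77 + 10·log₁₀(8) = 77 + 9.031 = 86.03 dB.

86 dB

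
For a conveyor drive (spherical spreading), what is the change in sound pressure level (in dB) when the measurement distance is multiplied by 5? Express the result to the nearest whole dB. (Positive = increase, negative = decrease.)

-14 dB

With spherical spreading the level changes by −20·log₁₀(r₂/r₁).
ΔL = −20·log₁₀(5) = -13.98 dB.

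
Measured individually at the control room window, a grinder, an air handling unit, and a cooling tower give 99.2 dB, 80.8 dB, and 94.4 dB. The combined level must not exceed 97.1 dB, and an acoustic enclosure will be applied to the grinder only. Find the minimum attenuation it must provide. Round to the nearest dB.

Fixed contribution from the other sources: Σ 10^(L/10) = 10^(80.8/10) + 10^(94.4/10) = 2.874e+09 (94.59 dB).
The limit corresponds to 10^(97.1/10) = 5.129e+09; subtracting the fixed part leaves 2.254e+09 for the grinder, i.e. 93.53 dB.
Required insertion loss = 99.2 − 93.53 = 5.67 dB.

6 dB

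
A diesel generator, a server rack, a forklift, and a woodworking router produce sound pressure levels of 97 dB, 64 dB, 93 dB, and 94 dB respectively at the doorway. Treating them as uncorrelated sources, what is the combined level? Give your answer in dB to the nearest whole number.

Incoherent sources combine by intensity addition: L_total = 10·log₁₀(Σ 10^(L_i/10)).
Σ 10^(L/10) = 10^(97/10) + 10^(64/10) + 10^(93/10) + 10^(94/10) = 9.522e+09.
L_total = 10·log₁₀(9.522e+09) = 99.79 dB.

100 dB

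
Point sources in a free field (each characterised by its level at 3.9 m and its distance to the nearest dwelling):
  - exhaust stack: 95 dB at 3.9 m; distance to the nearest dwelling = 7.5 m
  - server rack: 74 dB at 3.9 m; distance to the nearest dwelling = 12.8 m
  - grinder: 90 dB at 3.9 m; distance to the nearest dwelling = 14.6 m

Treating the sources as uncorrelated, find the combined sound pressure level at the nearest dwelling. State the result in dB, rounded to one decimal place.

89.7 dB

Propagate each source to the receiver with L = L_ref − 20·log₁₀(r/r_ref), then add intensities.
exhaust stack: 95 − 20·log₁₀(7.5/3.9) = 95 − 5.68 = 89.32 dB.
server rack: 74 − 20·log₁₀(12.8/3.9) = 74 − 10.32 = 63.68 dB.
grinder: 90 − 20·log₁₀(14.6/3.9) = 90 − 11.47 = 78.53 dB.
Σ 10^(L/10) = 9.288e+08 → L_total = 10·log₁₀(9.288e+08) = 89.68 dB.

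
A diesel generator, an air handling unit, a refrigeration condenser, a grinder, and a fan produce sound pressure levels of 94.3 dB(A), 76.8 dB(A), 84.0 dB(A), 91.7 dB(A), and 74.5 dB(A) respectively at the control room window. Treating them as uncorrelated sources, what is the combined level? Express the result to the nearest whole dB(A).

Incoherent sources combine by intensity addition: L_total = 10·log₁₀(Σ 10^(L_i/10)).
Σ 10^(L/10) = 10^(94.3/10) + 10^(76.8/10) + 10^(84.0/10) + 10^(91.7/10) + 10^(74.5/10) = 4.498e+09.
L_total = 10·log₁₀(4.498e+09) = 96.53 dB(A).

97 dB(A)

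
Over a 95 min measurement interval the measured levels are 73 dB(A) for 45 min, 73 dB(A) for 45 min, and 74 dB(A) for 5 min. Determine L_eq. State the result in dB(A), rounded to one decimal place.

73.1 dB(A)

The energy average is taken in the linear domain: L_eq = 10·log₁₀[(Σ tᵢ·10^(Lᵢ/10))/T], T = 95 min.
Σ tᵢ·10^(Lᵢ/10) = 45·10^(73/10) + 45·10^(73/10) + 5·10^(74/10) = 1.921e+09.
L_eq = 10·log₁₀(1.921e+09/95) = 73.06 dB(A).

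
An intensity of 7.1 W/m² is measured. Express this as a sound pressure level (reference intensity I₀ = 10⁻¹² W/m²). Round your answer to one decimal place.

128.5 dB

L = 10·log₁₀(I/I₀) = 10·log₁₀(7.1/10⁻¹²) = 10·log₁₀(7.1×10^12).
L = 10·(0.8513 + 12) = 128.51 dB.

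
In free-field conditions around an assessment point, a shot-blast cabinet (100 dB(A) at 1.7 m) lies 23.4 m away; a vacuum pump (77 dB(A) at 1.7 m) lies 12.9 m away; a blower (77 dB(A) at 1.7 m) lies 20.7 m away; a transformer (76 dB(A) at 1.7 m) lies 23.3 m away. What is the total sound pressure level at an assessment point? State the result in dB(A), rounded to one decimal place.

77.3 dB(A)

Apply inverse-square spreading to bring every level to the receiver, then sum 10^(L/10).
shot-blast cabinet: 100 − 20·log₁₀(23.4/1.7) = 100 − 22.78 = 77.22 dB(A).
vacuum pump: 77 − 20·log₁₀(12.9/1.7) = 77 − 17.60 = 59.40 dB(A).
blower: 77 − 20·log₁₀(20.7/1.7) = 77 − 21.71 = 55.29 dB(A).
transformer: 76 − 20·log₁₀(23.3/1.7) = 76 − 22.74 = 53.26 dB(A).
Σ 10^(L/10) = 5.420e+07 → L_total = 10·log₁₀(5.420e+07) = 77.34 dB(A).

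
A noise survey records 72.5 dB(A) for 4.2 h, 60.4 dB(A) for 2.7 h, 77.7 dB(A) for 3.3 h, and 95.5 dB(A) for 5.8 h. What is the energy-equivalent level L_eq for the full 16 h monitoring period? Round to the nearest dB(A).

The energy average is taken in the linear domain: L_eq = 10·log₁₀[(Σ tᵢ·10^(Lᵢ/10))/T], T = 16 h.
Σ tᵢ·10^(Lᵢ/10) = 4.2·10^(72.5/10) + 2.7·10^(60.4/10) + 3.3·10^(77.7/10) + 5.8·10^(95.5/10) = 2.085e+10.
L_eq = 10·log₁₀(2.085e+10/16) = 91.15 dB(A).

91 dB(A)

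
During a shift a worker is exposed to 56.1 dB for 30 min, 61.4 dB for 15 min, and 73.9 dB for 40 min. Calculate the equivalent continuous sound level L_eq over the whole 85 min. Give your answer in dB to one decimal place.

Weight each interval's intensity by its duration and average over T = 85 min:
Σ tᵢ·10^(Lᵢ/10) = 30·10^(56.1/10) + 15·10^(61.4/10) + 40·10^(73.9/10) = 1.015e+09.
L_eq = 10·log₁₀(1.015e+09/85) = 70.77 dB.

70.8 dB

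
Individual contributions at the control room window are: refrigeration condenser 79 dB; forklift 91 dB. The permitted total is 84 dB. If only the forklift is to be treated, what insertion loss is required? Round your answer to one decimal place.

8.7 dB

The untreated sources together contribute 10^(79/10) = 7.943e+07, i.e. 79.00 dB.
The limit corresponds to 10^(84/10) = 2.512e+08; subtracting the fixed part leaves 1.718e+08 for the forklift, i.e. 82.35 dB.
Required insertion loss = 91 − 82.35 = 8.65 dB.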